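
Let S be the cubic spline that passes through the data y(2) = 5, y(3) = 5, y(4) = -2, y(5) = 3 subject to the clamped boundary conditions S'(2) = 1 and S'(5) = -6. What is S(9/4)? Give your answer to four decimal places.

5.4156

Let m_i = S''(x_i). Step sizes h_i = 1, 1, 1; slopes of the chords Δ_i = (y_(i+1) - y_i)/h_i = 0, -7, 5.
  1·m_0 + 4·m_1 + 1·m_2 = 6(Δ_1 - Δ_0) = -42
  1·m_1 + 4·m_2 + 1·m_3 = 6(Δ_2 - Δ_1) = 72
Clamped end conditions give two more equations: 2h_0·m_0 + h_0·m_1 = 6(Δ_0 - S'(2)) = -6 and h_2·m_2 + 2h_2·m_3 = 6(S'(5) - Δ_2) = -66.
Solving: m_0 = 116/15, m_1 = -322/15, m_2 = 542/15, m_3 = -766/15.
On [2, 3], S(t) = 5 + 1·(t - 2) + 58/15·(t - 2)² - 73/15·(t - 2)³.
With (t - 2) = 1/4: S(9/4) = 1733/320.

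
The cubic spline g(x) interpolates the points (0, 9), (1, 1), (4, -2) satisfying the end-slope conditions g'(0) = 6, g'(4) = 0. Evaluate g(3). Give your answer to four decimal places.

-3.8056

Put M_i = g'' at the i-th knot. Here h = (1, 3) and Δ = (-8, -1), so the interior equations h_(i-1)·M_(i-1) + 2(h_(i-1)+h_i)·M_i + h_i·M_(i+1) = 6(Δ_i − Δ_(i-1)) read
  1·M_0 + 8·M_1 + 3·M_2 = 6(Δ_1 - Δ_0) = 42
Clamped end conditions give two more equations: 2h_0·M_0 + h_0·M_1 = 6(Δ_0 - g'(0)) = -84 and h_1·M_1 + 2h_1·M_2 = 6(g'(4) - Δ_1) = 6.
Solving the tridiagonal system: M_0 = -195/4, M_1 = 27/2, M_2 = -23/4.
On [1, 4], g(x) = 1 - 93/8·(x - 1) + 27/4·(x - 1)² - 77/72·(x - 1)³.
With (x - 1) = 2: g(3) = -137/36.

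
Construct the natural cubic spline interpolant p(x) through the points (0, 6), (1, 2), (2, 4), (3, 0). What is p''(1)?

Let m_i = p''(x_i). Step sizes h_i = 1, 1, 1; slopes of the chords Δ_i = (y_(i+1) - y_i)/h_i = -4, 2, -4.
  1·m_0 + 4·m_1 + 1·m_2 = 6(Δ_1 - Δ_0) = 36
  1·m_1 + 4·m_2 + 1·m_3 = 6(Δ_2 - Δ_1) = -36
Natural end conditions: m_0 = m_3 = 0.
Solving the tridiagonal system: m_0 = 0, m_1 = 12, m_2 = -12, m_3 = 0.

12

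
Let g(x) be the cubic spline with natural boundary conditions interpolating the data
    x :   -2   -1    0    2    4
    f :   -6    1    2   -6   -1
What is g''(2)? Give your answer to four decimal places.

Write M_i for g''(x_i). With h_i = 1, 1, 2, 2 and divided differences Δ_i = 7, 1, -4, 5/2, the continuity of g' gives the tridiagonal system
  1·M_0 + 4·M_1 + 1·M_2 = 6(Δ_1 - Δ_0) = -36
  1·M_1 + 6·M_2 + 2·M_3 = 6(Δ_2 - Δ_1) = -30
  2·M_2 + 8·M_3 + 2·M_4 = 6(Δ_3 - Δ_2) = 39
Natural end conditions: M_0 = M_4 = 0.
Forward elimination and back-substitution give M_0 = 0, M_1 = -211/28, M_2 = -41/7, M_3 = 355/56, M_4 = 0.

6.3393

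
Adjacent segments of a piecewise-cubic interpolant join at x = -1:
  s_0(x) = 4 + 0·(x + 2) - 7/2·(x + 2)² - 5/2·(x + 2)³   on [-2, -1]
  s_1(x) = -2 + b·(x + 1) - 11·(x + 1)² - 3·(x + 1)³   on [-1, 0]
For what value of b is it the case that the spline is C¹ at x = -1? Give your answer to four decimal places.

s_0'(x) = 0 - 7·(x + 2) - 15/2·(x + 2)², so s_0'(-1) = -29/2. On the right, s_1'(-1) = b, so b = -29/2.

-14.5000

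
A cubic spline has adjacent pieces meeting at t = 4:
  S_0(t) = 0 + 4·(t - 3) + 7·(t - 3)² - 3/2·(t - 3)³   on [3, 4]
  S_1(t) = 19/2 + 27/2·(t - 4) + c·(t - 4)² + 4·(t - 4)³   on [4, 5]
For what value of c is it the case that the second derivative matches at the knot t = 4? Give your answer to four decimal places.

S_0''(t) = 14 - 9·(t - 3), so S_0''(4) = 5. On the right, S_1''(4) = 2c, so c = 5/2.

2.5000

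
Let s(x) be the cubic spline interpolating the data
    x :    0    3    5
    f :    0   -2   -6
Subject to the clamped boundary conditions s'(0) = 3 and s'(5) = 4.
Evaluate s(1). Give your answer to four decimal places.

1.7037

With σ_i denoting the second derivative at x_i, h_i = 3, 2, and Δ_i = (y_(i+1) − y_i)/h_i = -2/3, -2:
  3·σ_0 + 10·σ_1 + 2·σ_2 = 6(Δ_1 - Δ_0) = -8
Clamped end conditions give two more equations: 2h_0·σ_0 + h_0·σ_1 = 6(Δ_0 - s'(0)) = -22 and h_1·σ_1 + 2h_1·σ_2 = 6(s'(5) - Δ_1) = 36.
Solving the tridiagonal system: σ_0 = -8/3, σ_1 = -2, σ_2 = 10.
On [0, 3], s(x) = 0 + 3·x - 4/3·x² + 1/27·x³.
With x = 1: s(1) = 46/27.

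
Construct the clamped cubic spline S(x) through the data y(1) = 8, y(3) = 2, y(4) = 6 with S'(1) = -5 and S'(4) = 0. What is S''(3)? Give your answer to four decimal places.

10.6667

Put M_i = S'' at the i-th knot. Here h = (2, 1) and Δ = (-3, 4), so the interior equations h_(i-1)·M_(i-1) + 2(h_(i-1)+h_i)·M_i + h_i·M_(i+1) = 6(Δ_i − Δ_(i-1)) read
  2·M_0 + 6·M_1 + 1·M_2 = 6(Δ_1 - Δ_0) = 42
Clamped end conditions give two more equations: 2h_0·M_0 + h_0·M_1 = 6(Δ_0 - S'(1)) = 12 and h_1·M_1 + 2h_1·M_2 = 6(S'(4) - Δ_1) = -24.
Forward elimination and back-substitution give M_0 = -7/3, M_1 = 32/3, M_2 = -52/3.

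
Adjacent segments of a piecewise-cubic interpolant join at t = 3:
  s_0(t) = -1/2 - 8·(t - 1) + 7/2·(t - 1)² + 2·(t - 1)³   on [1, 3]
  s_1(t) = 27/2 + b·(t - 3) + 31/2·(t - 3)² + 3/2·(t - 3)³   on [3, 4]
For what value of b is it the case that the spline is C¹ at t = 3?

s_0'(t) = -8 + 7·(t - 1) + 6·(t - 1)², so s_0'(3) = 30. On the right, s_1'(3) = b, so b = 30.

30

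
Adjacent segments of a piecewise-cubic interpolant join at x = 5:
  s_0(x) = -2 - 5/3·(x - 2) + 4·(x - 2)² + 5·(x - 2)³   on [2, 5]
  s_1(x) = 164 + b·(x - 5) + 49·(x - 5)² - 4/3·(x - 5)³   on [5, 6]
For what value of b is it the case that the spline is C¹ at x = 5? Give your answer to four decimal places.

157.3333

s_0'(x) = -5/3 + 8·(x - 2) + 15·(x - 2)², so s_0'(5) = 472/3. On the right, s_1'(5) = b, so b = 472/3.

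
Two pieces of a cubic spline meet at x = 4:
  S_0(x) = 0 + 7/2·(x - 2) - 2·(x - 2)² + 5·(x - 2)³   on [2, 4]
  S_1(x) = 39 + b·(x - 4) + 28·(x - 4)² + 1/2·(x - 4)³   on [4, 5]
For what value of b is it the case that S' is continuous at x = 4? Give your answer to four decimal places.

S_0'(x) = 7/2 - 4·(x - 2) + 15·(x - 2)², so S_0'(4) = 111/2. On the right, S_1'(4) = b, so b = 111/2.

55.5000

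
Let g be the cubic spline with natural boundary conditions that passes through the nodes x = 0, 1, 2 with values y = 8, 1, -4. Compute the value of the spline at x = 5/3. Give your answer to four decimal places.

-2.4815

Write m_i for g''(x_i). With h_i = 1, 1 and divided differences Δ_i = -7, -5, the continuity of g' gives the tridiagonal system
  1·m_0 + 4·m_1 + 1·m_2 = 6(Δ_1 - Δ_0) = 12
Natural end conditions: m_0 = m_2 = 0.
Solving: m_0 = 0, m_1 = 3, m_2 = 0.
On [1, 2], g(x) = 1 - 6·(x - 1) + 3/2·(x - 1)² - 1/2·(x - 1)³.
With (x - 1) = 2/3: g(5/3) = -67/27.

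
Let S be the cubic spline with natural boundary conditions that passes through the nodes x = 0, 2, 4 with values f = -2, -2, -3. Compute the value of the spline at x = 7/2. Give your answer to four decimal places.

Put m_i = S'' at the i-th knot. Here h = (2, 2) and Δ = (0, -1/2), so the interior equations h_(i-1)·m_(i-1) + 2(h_(i-1)+h_i)·m_i + h_i·m_(i+1) = 6(Δ_i − Δ_(i-1)) read
  2·m_0 + 8·m_1 + 2·m_2 = 6(Δ_1 - Δ_0) = -3
Natural end conditions: m_0 = m_2 = 0.
Forward elimination and back-substitution give m_0 = 0, m_1 = -3/8, m_2 = 0.
On [2, 4], S(x) = -2 - 1/4·(x - 2) - 3/16·(x - 2)² + 1/32·(x - 2)³.
With (x - 2) = 3/2: S(7/2) = -689/256.

-2.6914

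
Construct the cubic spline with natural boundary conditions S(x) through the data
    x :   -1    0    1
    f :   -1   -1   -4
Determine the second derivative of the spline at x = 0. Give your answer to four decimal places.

-4.5000

With M_i denoting the second derivative at x_i, h_i = 1, 1, and Δ_i = (y_(i+1) − y_i)/h_i = 0, -3:
  1·M_0 + 4·M_1 + 1·M_2 = 6(Δ_1 - Δ_0) = -18
Natural end conditions: M_0 = M_2 = 0.
Hence M_0 = 0, M_1 = -9/2, M_2 = 0.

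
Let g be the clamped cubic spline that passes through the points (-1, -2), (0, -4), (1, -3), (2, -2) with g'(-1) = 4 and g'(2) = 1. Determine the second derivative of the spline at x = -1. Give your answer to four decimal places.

-23.6000

Put M_i = g'' at the i-th knot. Here h = (1, 1, 1) and Δ = (-2, 1, 1), so the interior equations h_(i-1)·M_(i-1) + 2(h_(i-1)+h_i)·M_i + h_i·M_(i+1) = 6(Δ_i − Δ_(i-1)) read
  1·M_0 + 4·M_1 + 1·M_2 = 6(Δ_1 - Δ_0) = 18
  1·M_1 + 4·M_2 + 1·M_3 = 6(Δ_2 - Δ_1) = 0
Clamped end conditions give two more equations: 2h_0·M_0 + h_0·M_1 = 6(Δ_0 - g'(-1)) = -36 and h_2·M_2 + 2h_2·M_3 = 6(g'(2) - Δ_2) = 0.
Solving: M_0 = -118/5, M_1 = 56/5, M_2 = -16/5, M_3 = 8/5.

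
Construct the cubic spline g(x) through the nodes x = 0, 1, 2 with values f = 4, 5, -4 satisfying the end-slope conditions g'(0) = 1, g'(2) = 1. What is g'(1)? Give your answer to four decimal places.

Let m_i = g''(x_i). Step sizes h_i = 1, 1; slopes of the chords Δ_i = (y_(i+1) - y_i)/h_i = 1, -9.
  1·m_0 + 4·m_1 + 1·m_2 = 6(Δ_1 - Δ_0) = -60
Clamped end conditions give two more equations: 2h_0·m_0 + h_0·m_1 = 6(Δ_0 - g'(0)) = 0 and h_1·m_1 + 2h_1·m_2 = 6(g'(2) - Δ_1) = 60.
Forward elimination and back-substitution give m_0 = 15, m_1 = -30, m_2 = 45.
On [1, 2], g'(x) = b_1 + 2c_1·(x - 1) + 3d_1·(x - 1)² with b_1 = Δ_1 - h_1(2m_1 + m_2)/6 = -13/2, c_1 = m_1/2 = -15, d_1 = (m_2 - m_1)/(6h_1) = 25/2. So g'(1) = -13/2.

-6.5000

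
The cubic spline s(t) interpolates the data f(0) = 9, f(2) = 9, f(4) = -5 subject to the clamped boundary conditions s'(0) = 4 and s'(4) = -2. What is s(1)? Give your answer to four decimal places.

Put M_i = s'' at the i-th knot. Here h = (2, 2) and Δ = (0, -7), so the interior equations h_(i-1)·M_(i-1) + 2(h_(i-1)+h_i)·M_i + h_i·M_(i+1) = 6(Δ_i − Δ_(i-1)) read
  2·M_0 + 8·M_1 + 2·M_2 = 6(Δ_1 - Δ_0) = -42
Clamped end conditions give two more equations: 2h_0·M_0 + h_0·M_1 = 6(Δ_0 - s'(0)) = -24 and h_1·M_1 + 2h_1·M_2 = 6(s'(4) - Δ_1) = 30.
Forward elimination and back-substitution give M_0 = -9/4, M_1 = -15/2, M_2 = 45/4.
On [0, 2], s(t) = 9 + 4·t - 9/8·t² - 7/16·t³.
With t = 1: s(1) = 183/16.

11.4375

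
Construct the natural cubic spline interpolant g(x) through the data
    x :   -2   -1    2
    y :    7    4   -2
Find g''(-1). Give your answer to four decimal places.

0.7500

Let σ_i = g''(x_i). Step sizes h_i = 1, 3; slopes of the chords Δ_i = (y_(i+1) - y_i)/h_i = -3, -2.
  1·σ_0 + 8·σ_1 + 3·σ_2 = 6(Δ_1 - Δ_0) = 6
Natural end conditions: σ_0 = σ_2 = 0.
Forward elimination and back-substitution give σ_0 = 0, σ_1 = 3/4, σ_2 = 0.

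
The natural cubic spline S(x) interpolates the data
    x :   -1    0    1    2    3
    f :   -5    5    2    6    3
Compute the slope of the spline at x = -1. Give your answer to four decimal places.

14.1071

Write σ_i for S''(x_i). With h_i = 1, 1, 1, 1 and divided differences Δ_i = 10, -3, 4, -3, the continuity of S' gives the tridiagonal system
  1·σ_0 + 4·σ_1 + 1·σ_2 = 6(Δ_1 - Δ_0) = -78
  1·σ_1 + 4·σ_2 + 1·σ_3 = 6(Δ_2 - Δ_1) = 42
  1·σ_2 + 4·σ_3 + 1·σ_4 = 6(Δ_3 - Δ_2) = -42
Natural end conditions: σ_0 = σ_4 = 0.
Solving: σ_0 = 0, σ_1 = -345/14, σ_2 = 144/7, σ_3 = -219/14, σ_4 = 0.
On [-1, 0], S'(x) = b_0 + 2c_0·(x + 1) + 3d_0·(x + 1)² with b_0 = Δ_0 - h_0(2σ_0 + σ_1)/6 = 395/28, c_0 = σ_0/2 = 0, d_0 = (σ_1 - σ_0)/(6h_0) = -115/28. So S'(-1) = 395/28.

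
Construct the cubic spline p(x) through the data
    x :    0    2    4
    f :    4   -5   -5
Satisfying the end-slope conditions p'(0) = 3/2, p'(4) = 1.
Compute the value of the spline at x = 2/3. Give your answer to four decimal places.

Write M_i for p''(x_i). With h_i = 2, 2 and divided differences Δ_i = -9/2, 0, the continuity of p' gives the tridiagonal system
  2·M_0 + 8·M_1 + 2·M_2 = 6(Δ_1 - Δ_0) = 27
Clamped end conditions give two more equations: 2h_0·M_0 + h_0·M_1 = 6(Δ_0 - p'(0)) = -36 and h_1·M_1 + 2h_1·M_2 = 6(p'(4) - Δ_1) = 6.
Solving the tridiagonal system: M_0 = -25/2, M_1 = 7, M_2 = -2.
On [0, 2], p(x) = 4 + 3/2·x - 25/4·x² + 13/8·x³.
With x = 2/3: p(2/3) = 73/27.

2.7037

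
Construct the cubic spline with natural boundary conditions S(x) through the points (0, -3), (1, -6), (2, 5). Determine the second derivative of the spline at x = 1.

Write M_i for S''(x_i). With h_i = 1, 1 and divided differences Δ_i = -3, 11, the continuity of S' gives the tridiagonal system
  1·M_0 + 4·M_1 + 1·M_2 = 6(Δ_1 - Δ_0) = 84
Natural end conditions: M_0 = M_2 = 0.
Forward elimination and back-substitution give M_0 = 0, M_1 = 21, M_2 = 0.

21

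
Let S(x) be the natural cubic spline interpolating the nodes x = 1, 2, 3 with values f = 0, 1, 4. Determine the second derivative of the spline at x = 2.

3

Write m_i for S''(x_i). With h_i = 1, 1 and divided differences Δ_i = 1, 3, the continuity of S' gives the tridiagonal system
  1·m_0 + 4·m_1 + 1·m_2 = 6(Δ_1 - Δ_0) = 12
Natural end conditions: m_0 = m_2 = 0.
Solving: m_0 = 0, m_1 = 3, m_2 = 0.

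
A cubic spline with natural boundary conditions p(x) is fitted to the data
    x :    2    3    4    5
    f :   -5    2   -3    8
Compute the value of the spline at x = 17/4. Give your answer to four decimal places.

Put M_i = p'' at the i-th knot. Here h = (1, 1, 1) and Δ = (7, -5, 11), so the interior equations h_(i-1)·M_(i-1) + 2(h_(i-1)+h_i)·M_i + h_i·M_(i+1) = 6(Δ_i − Δ_(i-1)) read
  1·M_0 + 4·M_1 + 1·M_2 = 6(Δ_1 - Δ_0) = -72
  1·M_1 + 4·M_2 + 1·M_3 = 6(Δ_2 - Δ_1) = 96
Natural end conditions: M_0 = M_3 = 0.
Solving: M_0 = 0, M_1 = -128/5, M_2 = 152/5, M_3 = 0.
On [4, 5], p(x) = -3 + 13/15·(x - 4) + 76/5·(x - 4)² - 76/15·(x - 4)³.
With (x - 4) = 1/4: p(17/4) = -153/80.

-1.9125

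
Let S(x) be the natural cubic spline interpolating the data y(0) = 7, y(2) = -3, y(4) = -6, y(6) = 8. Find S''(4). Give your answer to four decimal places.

Put σ_i = S'' at the i-th knot. Here h = (2, 2, 2) and Δ = (-5, -3/2, 7), so the interior equations h_(i-1)·σ_(i-1) + 2(h_(i-1)+h_i)·σ_i + h_i·σ_(i+1) = 6(Δ_i − Δ_(i-1)) read
  2·σ_0 + 8·σ_1 + 2·σ_2 = 6(Δ_1 - Δ_0) = 21
  2·σ_1 + 8·σ_2 + 2·σ_3 = 6(Δ_2 - Δ_1) = 51
Natural end conditions: σ_0 = σ_3 = 0.
Solving the tridiagonal system: σ_0 = 0, σ_1 = 11/10, σ_2 = 61/10, σ_3 = 0.

6.1000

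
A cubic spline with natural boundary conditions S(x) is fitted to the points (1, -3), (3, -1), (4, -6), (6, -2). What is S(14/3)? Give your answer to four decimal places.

Write m_i for S''(x_i). With h_i = 2, 1, 2 and divided differences Δ_i = 1, -5, 2, the continuity of S' gives the tridiagonal system
  2·m_0 + 6·m_1 + 1·m_2 = 6(Δ_1 - Δ_0) = -36
  1·m_1 + 6·m_2 + 2·m_3 = 6(Δ_2 - Δ_1) = 42
Natural end conditions: m_0 = m_3 = 0.
Hence m_0 = 0, m_1 = -258/35, m_2 = 288/35, m_3 = 0.
On [4, 6], S(x) = -6 - 122/35·(x - 4) + 144/35·(x - 4)² - 24/35·(x - 4)³.
With (x - 4) = 2/3: S(14/3) = -422/63.

-6.6984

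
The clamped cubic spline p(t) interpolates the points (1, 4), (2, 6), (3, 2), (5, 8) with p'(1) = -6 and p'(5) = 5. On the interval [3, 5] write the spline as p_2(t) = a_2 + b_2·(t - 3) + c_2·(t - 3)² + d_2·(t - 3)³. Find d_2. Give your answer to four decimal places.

Put M_i = p'' at the i-th knot. Here h = (1, 1, 2) and Δ = (2, -4, 3), so the interior equations h_(i-1)·M_(i-1) + 2(h_(i-1)+h_i)·M_i + h_i·M_(i+1) = 6(Δ_i − Δ_(i-1)) read
  1·M_0 + 4·M_1 + 1·M_2 = 6(Δ_1 - Δ_0) = -36
  1·M_1 + 6·M_2 + 2·M_3 = 6(Δ_2 - Δ_1) = 42
Clamped end conditions give two more equations: 2h_0·M_0 + h_0·M_1 = 6(Δ_0 - p'(1)) = 48 and h_2·M_2 + 2h_2·M_3 = 6(p'(5) - Δ_2) = 12.
Solving the tridiagonal system: M_0 = 376/11, M_1 = -224/11, M_2 = 124/11, M_3 = -29/11.
On [3, 5], with p_2(t) = a_2 + b_2·(t - 3) + c_2·(t - 3)² + d_2·(t - 3)³: c_2 = M_2/2 = 62/11, d_2 = (M_3 - M_2)/(6h_2) = -51/44, b_2 = Δ_2 - h_2(2M_2 + M_3)/6 = -40/11.

-1.1591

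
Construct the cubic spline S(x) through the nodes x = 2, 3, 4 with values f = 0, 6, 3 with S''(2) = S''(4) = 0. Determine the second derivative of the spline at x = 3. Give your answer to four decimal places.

-13.5000

Put M_i = S'' at the i-th knot. Here h = (1, 1) and Δ = (6, -3), so the interior equations h_(i-1)·M_(i-1) + 2(h_(i-1)+h_i)·M_i + h_i·M_(i+1) = 6(Δ_i − Δ_(i-1)) read
  1·M_0 + 4·M_1 + 1·M_2 = 6(Δ_1 - Δ_0) = -54
Natural end conditions: M_0 = M_2 = 0.
Solving the tridiagonal system: M_0 = 0, M_1 = -27/2, M_2 = 0.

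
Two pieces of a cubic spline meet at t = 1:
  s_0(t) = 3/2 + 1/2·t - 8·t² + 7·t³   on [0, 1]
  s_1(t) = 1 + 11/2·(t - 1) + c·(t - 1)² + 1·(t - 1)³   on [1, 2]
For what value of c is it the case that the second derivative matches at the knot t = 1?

13

s_0''(t) = -16 + 42·t, so s_0''(1) = 26. On the right, s_1''(1) = 2c, so c = 13.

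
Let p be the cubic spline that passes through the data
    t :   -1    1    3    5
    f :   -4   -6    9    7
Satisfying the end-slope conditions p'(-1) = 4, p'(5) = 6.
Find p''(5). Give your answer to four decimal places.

With M_i denoting the second derivative at x_i, h_i = 2, 2, 2, and Δ_i = (y_(i+1) − y_i)/h_i = -1, 15/2, -1:
  2·M_0 + 8·M_1 + 2·M_2 = 6(Δ_1 - Δ_0) = 51
  2·M_1 + 8·M_2 + 2·M_3 = 6(Δ_2 - Δ_1) = -51
Clamped end conditions give two more equations: 2h_0·M_0 + h_0·M_1 = 6(Δ_0 - p'(-1)) = -30 and h_2·M_2 + 2h_2·M_3 = 6(p'(5) - Δ_2) = 42.
Hence M_0 = -427/30, M_1 = 202/15, M_2 = -212/15, M_3 = 527/30.

17.5667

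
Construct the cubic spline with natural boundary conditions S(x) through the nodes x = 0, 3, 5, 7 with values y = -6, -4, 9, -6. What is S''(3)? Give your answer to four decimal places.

Write M_i for S''(x_i). With h_i = 3, 2, 2 and divided differences Δ_i = 2/3, 13/2, -15/2, the continuity of S' gives the tridiagonal system
  3·M_0 + 10·M_1 + 2·M_2 = 6(Δ_1 - Δ_0) = 35
  2·M_1 + 8·M_2 + 2·M_3 = 6(Δ_2 - Δ_1) = -84
Natural end conditions: M_0 = M_3 = 0.
Solving the tridiagonal system: M_0 = 0, M_1 = 112/19, M_2 = -455/38, M_3 = 0.

5.8947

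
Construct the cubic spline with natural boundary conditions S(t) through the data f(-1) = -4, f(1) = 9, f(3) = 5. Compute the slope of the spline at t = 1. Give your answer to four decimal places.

Let M_i = S''(x_i). Step sizes h_i = 2, 2; slopes of the chords Δ_i = (y_(i+1) - y_i)/h_i = 13/2, -2.
  2·M_0 + 8·M_1 + 2·M_2 = 6(Δ_1 - Δ_0) = -51
Natural end conditions: M_0 = M_2 = 0.
Solving the tridiagonal system: M_0 = 0, M_1 = -51/8, M_2 = 0.
On [1, 3], S'(t) = b_1 + 2c_1·(t - 1) + 3d_1·(t - 1)² with b_1 = Δ_1 - h_1(2M_1 + M_2)/6 = 9/4, c_1 = M_1/2 = -51/16, d_1 = (M_2 - M_1)/(6h_1) = 17/32. So S'(1) = 9/4.

2.2500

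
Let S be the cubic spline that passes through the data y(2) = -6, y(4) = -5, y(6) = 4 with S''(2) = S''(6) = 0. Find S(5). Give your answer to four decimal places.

Let M_i = S''(x_i). Step sizes h_i = 2, 2; slopes of the chords Δ_i = (y_(i+1) - y_i)/h_i = 1/2, 9/2.
  2·M_0 + 8·M_1 + 2·M_2 = 6(Δ_1 - Δ_0) = 24
Natural end conditions: M_0 = M_2 = 0.
Forward elimination and back-substitution give M_0 = 0, M_1 = 3, M_2 = 0.
On [4, 6], S(t) = -5 + 5/2·(t - 4) + 3/2·(t - 4)² - 1/4·(t - 4)³.
With (t - 4) = 1: S(5) = -5/4.

-1.2500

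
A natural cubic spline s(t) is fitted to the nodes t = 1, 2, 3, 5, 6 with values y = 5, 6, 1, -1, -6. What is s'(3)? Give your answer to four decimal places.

-4.1475

With σ_i denoting the second derivative at x_i, h_i = 1, 1, 2, 1, and Δ_i = (y_(i+1) − y_i)/h_i = 1, -5, -1, -5:
  1·σ_0 + 4·σ_1 + 1·σ_2 = 6(Δ_1 - Δ_0) = -36
  1·σ_1 + 6·σ_2 + 2·σ_3 = 6(Δ_2 - Δ_1) = 24
  2·σ_2 + 6·σ_3 + 1·σ_4 = 6(Δ_3 - Δ_2) = -24
Natural end conditions: σ_0 = σ_4 = 0.
Forward elimination and back-substitution give σ_0 = 0, σ_1 = -672/61, σ_2 = 492/61, σ_3 = -408/61, σ_4 = 0.
On [3, 5], s'(t) = b_2 + 2c_2·(t - 3) + 3d_2·(t - 3)² with b_2 = Δ_2 - h_2(2σ_2 + σ_3)/6 = -253/61, c_2 = σ_2/2 = 246/61, d_2 = (σ_3 - σ_2)/(6h_2) = -75/61. So s'(3) = -253/61.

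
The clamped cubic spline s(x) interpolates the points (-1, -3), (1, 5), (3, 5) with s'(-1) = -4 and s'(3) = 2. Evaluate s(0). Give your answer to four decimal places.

With M_i denoting the second derivative at x_i, h_i = 2, 2, and Δ_i = (y_(i+1) − y_i)/h_i = 4, 0:
  2·M_0 + 8·M_1 + 2·M_2 = 6(Δ_1 - Δ_0) = -24
Clamped end conditions give two more equations: 2h_0·M_0 + h_0·M_1 = 6(Δ_0 - s'(-1)) = 48 and h_1·M_1 + 2h_1·M_2 = 6(s'(3) - Δ_1) = 12.
Solving the tridiagonal system: M_0 = 33/2, M_1 = -9, M_2 = 15/2.
On [-1, 1], s(x) = -3 - 4·(x + 1) + 33/4·(x + 1)² - 17/8·(x + 1)³.
With (x + 1) = 1: s(0) = -7/8.

-0.8750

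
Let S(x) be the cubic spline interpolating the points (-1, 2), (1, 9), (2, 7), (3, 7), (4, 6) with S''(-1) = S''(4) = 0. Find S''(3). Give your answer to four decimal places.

Let σ_i = S''(x_i). Step sizes h_i = 2, 1, 1, 1; slopes of the chords Δ_i = (y_(i+1) - y_i)/h_i = 7/2, -2, 0, -1.
  2·σ_0 + 6·σ_1 + 1·σ_2 = 6(Δ_1 - Δ_0) = -33
  1·σ_1 + 4·σ_2 + 1·σ_3 = 6(Δ_2 - Δ_1) = 12
  1·σ_2 + 4·σ_3 + 1·σ_4 = 6(Δ_3 - Δ_2) = -6
Natural end conditions: σ_0 = σ_4 = 0.
Solving the tridiagonal system: σ_0 = 0, σ_1 = -549/86, σ_2 = 228/43, σ_3 = -243/86, σ_4 = 0.

-2.8256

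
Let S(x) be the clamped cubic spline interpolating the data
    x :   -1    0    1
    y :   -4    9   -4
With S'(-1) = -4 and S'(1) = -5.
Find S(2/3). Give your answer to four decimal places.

0.2778

With M_i denoting the second derivative at x_i, h_i = 1, 1, and Δ_i = (y_(i+1) − y_i)/h_i = 13, -13:
  1·M_0 + 4·M_1 + 1·M_2 = 6(Δ_1 - Δ_0) = -156
Clamped end conditions give two more equations: 2h_0·M_0 + h_0·M_1 = 6(Δ_0 - S'(-1)) = 102 and h_1·M_1 + 2h_1·M_2 = 6(S'(1) - Δ_1) = 48.
Forward elimination and back-substitution give M_0 = 179/2, M_1 = -77, M_2 = 125/2.
On [0, 1], S(x) = 9 + 9/4·x - 77/2·x² + 93/4·x³.
With x = 2/3: S(2/3) = 5/18.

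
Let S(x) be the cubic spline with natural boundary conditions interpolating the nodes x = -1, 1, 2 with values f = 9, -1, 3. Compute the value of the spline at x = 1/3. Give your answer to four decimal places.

Write m_i for S''(x_i). With h_i = 2, 1 and divided differences Δ_i = -5, 4, the continuity of S' gives the tridiagonal system
  2·m_0 + 6·m_1 + 1·m_2 = 6(Δ_1 - Δ_0) = 54
Natural end conditions: m_0 = m_2 = 0.
Forward elimination and back-substitution give m_0 = 0, m_1 = 9, m_2 = 0.
On [-1, 1], S(x) = 9 - 8·(x + 1) + 0·(x + 1)² + 3/4·(x + 1)³.
With (x + 1) = 4/3: S(1/3) = 1/9.

0.1111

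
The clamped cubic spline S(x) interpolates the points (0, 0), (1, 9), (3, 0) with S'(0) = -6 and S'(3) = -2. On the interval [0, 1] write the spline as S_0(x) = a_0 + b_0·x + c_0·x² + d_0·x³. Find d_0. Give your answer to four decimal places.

Write M_i for S''(x_i). With h_i = 1, 2 and divided differences Δ_i = 9, -9/2, the continuity of S' gives the tridiagonal system
  1·M_0 + 6·M_1 + 2·M_2 = 6(Δ_1 - Δ_0) = -81
Clamped end conditions give two more equations: 2h_0·M_0 + h_0·M_1 = 6(Δ_0 - S'(0)) = 90 and h_1·M_1 + 2h_1·M_2 = 6(S'(3) - Δ_1) = 15.
Hence M_0 = 359/6, M_1 = -89/3, M_2 = 223/12.
On [0, 1], with S_0(x) = a_0 + b_0·x + c_0·x² + d_0·x³: c_0 = M_0/2 = 359/12, d_0 = (M_1 - M_0)/(6h_0) = -179/12, b_0 = Δ_0 - h_0(2M_0 + M_1)/6 = -6.

-14.9167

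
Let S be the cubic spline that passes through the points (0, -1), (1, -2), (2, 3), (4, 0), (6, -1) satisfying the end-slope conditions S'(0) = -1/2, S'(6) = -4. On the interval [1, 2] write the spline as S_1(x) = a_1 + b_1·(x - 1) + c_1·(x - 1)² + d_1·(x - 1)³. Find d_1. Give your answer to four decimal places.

Put σ_i = S'' at the i-th knot. Here h = (1, 1, 2, 2) and Δ = (-1, 5, -3/2, -1/2), so the interior equations h_(i-1)·σ_(i-1) + 2(h_(i-1)+h_i)·σ_i + h_i·σ_(i+1) = 6(Δ_i − Δ_(i-1)) read
  1·σ_0 + 4·σ_1 + 1·σ_2 = 6(Δ_1 - Δ_0) = 36
  1·σ_1 + 6·σ_2 + 2·σ_3 = 6(Δ_2 - Δ_1) = -39
  2·σ_2 + 8·σ_3 + 2·σ_4 = 6(Δ_3 - Δ_2) = 6
Clamped end conditions give two more equations: 2h_0·σ_0 + h_0·σ_1 = 6(Δ_0 - S'(0)) = -3 and h_3·σ_3 + 2h_3·σ_4 = 6(S'(6) - Δ_3) = -21.
Solving: σ_0 = -703/84, σ_1 = 577/42, σ_2 = -127/12, σ_3 = 113/21, σ_4 = -667/84.
On [1, 2], with S_1(x) = a_1 + b_1·(x - 1) + c_1·(x - 1)² + d_1·(x - 1)³: c_1 = σ_1/2 = 577/84, d_1 = (σ_2 - σ_1)/(6h_1) = -227/56, b_1 = Δ_1 - h_1(2σ_1 + σ_2)/6 = 367/168.

-4.0536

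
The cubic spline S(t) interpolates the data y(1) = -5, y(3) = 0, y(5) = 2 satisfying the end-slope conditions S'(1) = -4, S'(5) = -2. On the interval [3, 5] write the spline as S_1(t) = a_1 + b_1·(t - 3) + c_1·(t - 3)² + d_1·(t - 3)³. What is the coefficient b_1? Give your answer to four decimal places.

4.1250

Let σ_i = S''(x_i). Step sizes h_i = 2, 2; slopes of the chords Δ_i = (y_(i+1) - y_i)/h_i = 5/2, 1.
  2·σ_0 + 8·σ_1 + 2·σ_2 = 6(Δ_1 - Δ_0) = -9
Clamped end conditions give two more equations: 2h_0·σ_0 + h_0·σ_1 = 6(Δ_0 - S'(1)) = 39 and h_1·σ_1 + 2h_1·σ_2 = 6(S'(5) - Δ_1) = -18.
Solving: σ_0 = 91/8, σ_1 = -13/4, σ_2 = -23/8.
On [3, 5], with S_1(t) = a_1 + b_1·(t - 3) + c_1·(t - 3)² + d_1·(t - 3)³: c_1 = σ_1/2 = -13/8, d_1 = (σ_2 - σ_1)/(6h_1) = 1/32, b_1 = Δ_1 - h_1(2σ_1 + σ_2)/6 = 33/8.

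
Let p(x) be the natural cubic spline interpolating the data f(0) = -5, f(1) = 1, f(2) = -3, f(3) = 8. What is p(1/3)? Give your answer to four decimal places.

Write M_i for p''(x_i). With h_i = 1, 1, 1 and divided differences Δ_i = 6, -4, 11, the continuity of p' gives the tridiagonal system
  1·M_0 + 4·M_1 + 1·M_2 = 6(Δ_1 - Δ_0) = -60
  1·M_1 + 4·M_2 + 1·M_3 = 6(Δ_2 - Δ_1) = 90
Natural end conditions: M_0 = M_3 = 0.
Forward elimination and back-substitution give M_0 = 0, M_1 = -22, M_2 = 28, M_3 = 0.
On [0, 1], p(x) = -5 + 29/3·x + 0·x² - 11/3·x³.
With x = 1/3: p(1/3) = -155/81.

-1.9136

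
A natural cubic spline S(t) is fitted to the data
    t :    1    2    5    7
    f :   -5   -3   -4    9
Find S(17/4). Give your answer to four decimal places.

-5.0127

Put M_i = S'' at the i-th knot. Here h = (1, 3, 2) and Δ = (2, -1/3, 13/2), so the interior equations h_(i-1)·M_(i-1) + 2(h_(i-1)+h_i)·M_i + h_i·M_(i+1) = 6(Δ_i − Δ_(i-1)) read
  1·M_0 + 8·M_1 + 3·M_2 = 6(Δ_1 - Δ_0) = -14
  3·M_1 + 10·M_2 + 2·M_3 = 6(Δ_2 - Δ_1) = 41
Natural end conditions: M_0 = M_3 = 0.
Hence M_0 = 0, M_1 = -263/71, M_2 = 370/71, M_3 = 0.
On [2, 5], S(t) = -3 + 163/213·(t - 2) - 263/142·(t - 2)² + 211/426·(t - 2)³.
With (t - 2) = 9/4: S(17/4) = -45555/9088.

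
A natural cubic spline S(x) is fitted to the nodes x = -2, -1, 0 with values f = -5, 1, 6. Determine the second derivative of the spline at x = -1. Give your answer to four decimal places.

-1.5000

Let M_i = S''(x_i). Step sizes h_i = 1, 1; slopes of the chords Δ_i = (y_(i+1) - y_i)/h_i = 6, 5.
  1·M_0 + 4·M_1 + 1·M_2 = 6(Δ_1 - Δ_0) = -6
Natural end conditions: M_0 = M_2 = 0.
Forward elimination and back-substitution give M_0 = 0, M_1 = -3/2, M_2 = 0.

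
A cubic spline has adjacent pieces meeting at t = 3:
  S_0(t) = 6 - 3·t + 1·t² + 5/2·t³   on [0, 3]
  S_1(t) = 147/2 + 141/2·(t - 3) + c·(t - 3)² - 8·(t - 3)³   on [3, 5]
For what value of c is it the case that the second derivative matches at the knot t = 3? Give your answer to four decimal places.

S_0''(t) = 2 + 15·t, so S_0''(3) = 47. On the right, S_1''(3) = 2c, so c = 47/2.

23.5000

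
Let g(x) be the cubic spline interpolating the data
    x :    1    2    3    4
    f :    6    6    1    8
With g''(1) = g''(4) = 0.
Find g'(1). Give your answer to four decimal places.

Let σ_i = g''(x_i). Step sizes h_i = 1, 1, 1; slopes of the chords Δ_i = (y_(i+1) - y_i)/h_i = 0, -5, 7.
  1·σ_0 + 4·σ_1 + 1·σ_2 = 6(Δ_1 - Δ_0) = -30
  1·σ_1 + 4·σ_2 + 1·σ_3 = 6(Δ_2 - Δ_1) = 72
Natural end conditions: σ_0 = σ_3 = 0.
Solving: σ_0 = 0, σ_1 = -64/5, σ_2 = 106/5, σ_3 = 0.
On [1, 2], g'(x) = b_0 + 2c_0·(x - 1) + 3d_0·(x - 1)² with b_0 = Δ_0 - h_0(2σ_0 + σ_1)/6 = 32/15, c_0 = σ_0/2 = 0, d_0 = (σ_1 - σ_0)/(6h_0) = -32/15. So g'(1) = 32/15.

2.1333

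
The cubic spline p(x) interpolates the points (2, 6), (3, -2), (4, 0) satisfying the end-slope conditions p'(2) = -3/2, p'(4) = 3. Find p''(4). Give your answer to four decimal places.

-9.7500

Put m_i = p'' at the i-th knot. Here h = (1, 1) and Δ = (-8, 2), so the interior equations h_(i-1)·m_(i-1) + 2(h_(i-1)+h_i)·m_i + h_i·m_(i+1) = 6(Δ_i − Δ_(i-1)) read
  1·m_0 + 4·m_1 + 1·m_2 = 6(Δ_1 - Δ_0) = 60
Clamped end conditions give two more equations: 2h_0·m_0 + h_0·m_1 = 6(Δ_0 - p'(2)) = -39 and h_1·m_1 + 2h_1·m_2 = 6(p'(4) - Δ_1) = 6.
Forward elimination and back-substitution give m_0 = -129/4, m_1 = 51/2, m_2 = -39/4.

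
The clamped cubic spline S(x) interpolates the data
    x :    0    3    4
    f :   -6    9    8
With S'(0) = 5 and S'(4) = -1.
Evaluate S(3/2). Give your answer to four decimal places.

Write m_i for S''(x_i). With h_i = 3, 1 and divided differences Δ_i = 5, -1, the continuity of S' gives the tridiagonal system
  3·m_0 + 8·m_1 + 1·m_2 = 6(Δ_1 - Δ_0) = -36
Clamped end conditions give two more equations: 2h_0·m_0 + h_0·m_1 = 6(Δ_0 - S'(0)) = 0 and h_1·m_1 + 2h_1·m_2 = 6(S'(4) - Δ_1) = 0.
Solving the tridiagonal system: m_0 = 3, m_1 = -6, m_2 = 3.
On [0, 3], S(x) = -6 + 5·x + 3/2·x² - 1/2·x³.
With x = 3/2: S(3/2) = 51/16.

3.1875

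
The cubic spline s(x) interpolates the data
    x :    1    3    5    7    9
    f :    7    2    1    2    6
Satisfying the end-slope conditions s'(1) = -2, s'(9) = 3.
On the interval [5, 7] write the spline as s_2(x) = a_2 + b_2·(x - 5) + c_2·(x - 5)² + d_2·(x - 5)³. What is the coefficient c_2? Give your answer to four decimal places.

Let M_i = s''(x_i). Step sizes h_i = 2, 2, 2, 2; slopes of the chords Δ_i = (y_(i+1) - y_i)/h_i = -5/2, -1/2, 1/2, 2.
  2·M_0 + 8·M_1 + 2·M_2 = 6(Δ_1 - Δ_0) = 12
  2·M_1 + 8·M_2 + 2·M_3 = 6(Δ_2 - Δ_1) = 6
  2·M_2 + 8·M_3 + 2·M_4 = 6(Δ_3 - Δ_2) = 9
Clamped end conditions give two more equations: 2h_0·M_0 + h_0·M_1 = 6(Δ_0 - s'(1)) = -3 and h_3·M_3 + 2h_3·M_4 = 6(s'(9) - Δ_3) = 6.
Hence M_0 = -191/112, M_1 = 107/56, M_2 = 1/16, M_3 = 47/56, M_4 = 121/112.
On [5, 7], with s_2(x) = a_2 + b_2·(x - 5) + c_2·(x - 5)² + d_2·(x - 5)³: c_2 = M_2/2 = 1/32, d_2 = (M_3 - M_2)/(6h_2) = 29/448, b_2 = Δ_2 - h_2(2M_2 + M_3)/6 = 5/28.

0.0313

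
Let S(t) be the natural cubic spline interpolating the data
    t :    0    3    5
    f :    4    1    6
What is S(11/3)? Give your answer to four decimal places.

Write M_i for S''(x_i). With h_i = 3, 2 and divided differences Δ_i = -1, 5/2, the continuity of S' gives the tridiagonal system
  3·M_0 + 10·M_1 + 2·M_2 = 6(Δ_1 - Δ_0) = 21
Natural end conditions: M_0 = M_2 = 0.
Hence M_0 = 0, M_1 = 21/10, M_2 = 0.
On [3, 5], S(t) = 1 + 11/10·(t - 3) + 21/20·(t - 3)² - 7/40·(t - 3)³.
With (t - 3) = 2/3: S(11/3) = 58/27.

2.1481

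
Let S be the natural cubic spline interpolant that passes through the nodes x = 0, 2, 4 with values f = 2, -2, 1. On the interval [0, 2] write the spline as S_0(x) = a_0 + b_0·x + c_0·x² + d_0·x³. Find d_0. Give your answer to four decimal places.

0.2188

Put M_i = S'' at the i-th knot. Here h = (2, 2) and Δ = (-2, 3/2), so the interior equations h_(i-1)·M_(i-1) + 2(h_(i-1)+h_i)·M_i + h_i·M_(i+1) = 6(Δ_i − Δ_(i-1)) read
  2·M_0 + 8·M_1 + 2·M_2 = 6(Δ_1 - Δ_0) = 21
Natural end conditions: M_0 = M_2 = 0.
Solving: M_0 = 0, M_1 = 21/8, M_2 = 0.
On [0, 2], with S_0(x) = a_0 + b_0·x + c_0·x² + d_0·x³: c_0 = M_0/2 = 0, d_0 = (M_1 - M_0)/(6h_0) = 7/32, b_0 = Δ_0 - h_0(2M_0 + M_1)/6 = -23/8.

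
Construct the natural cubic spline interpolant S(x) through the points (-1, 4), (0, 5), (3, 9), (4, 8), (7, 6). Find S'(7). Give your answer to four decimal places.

Write σ_i for S''(x_i). With h_i = 1, 3, 1, 3 and divided differences Δ_i = 1, 4/3, -1, -2/3, the continuity of S' gives the tridiagonal system
  1·σ_0 + 8·σ_1 + 3·σ_2 = 6(Δ_1 - Δ_0) = 2
  3·σ_1 + 8·σ_2 + 1·σ_3 = 6(Δ_2 - Δ_1) = -14
  1·σ_2 + 8·σ_3 + 3·σ_4 = 6(Δ_3 - Δ_2) = 2
Natural end conditions: σ_0 = σ_4 = 0.
Solving: σ_0 = 0, σ_1 = 13/12, σ_2 = -20/9, σ_3 = 19/36, σ_4 = 0.
On [4, 7], S'(x) = b_3 + 2c_3·(x - 4) + 3d_3·(x - 4)² with b_3 = Δ_3 - h_3(2σ_3 + σ_4)/6 = -43/36, c_3 = σ_3/2 = 19/72, d_3 = (σ_4 - σ_3)/(6h_3) = -19/648. So S'(7) = -29/72.

-0.4028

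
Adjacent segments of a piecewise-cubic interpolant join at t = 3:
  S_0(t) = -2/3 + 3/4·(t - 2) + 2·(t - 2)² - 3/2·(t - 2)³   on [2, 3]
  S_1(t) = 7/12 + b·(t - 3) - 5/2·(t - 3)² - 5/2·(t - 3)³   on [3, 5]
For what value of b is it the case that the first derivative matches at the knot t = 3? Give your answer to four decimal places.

0.2500

S_0'(t) = 3/4 + 4·(t - 2) - 9/2·(t - 2)², so S_0'(3) = 1/4. On the right, S_1'(3) = b, so b = 1/4.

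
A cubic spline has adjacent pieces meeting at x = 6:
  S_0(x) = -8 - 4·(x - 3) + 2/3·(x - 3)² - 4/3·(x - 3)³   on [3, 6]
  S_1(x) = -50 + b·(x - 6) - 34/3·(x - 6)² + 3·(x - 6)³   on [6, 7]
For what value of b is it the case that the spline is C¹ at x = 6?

-36

S_0'(x) = -4 + 4/3·(x - 3) - 4·(x - 3)², so S_0'(6) = -36. On the right, S_1'(6) = b, so b = -36.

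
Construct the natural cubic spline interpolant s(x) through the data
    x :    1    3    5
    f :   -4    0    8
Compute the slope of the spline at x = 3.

3

Write M_i for s''(x_i). With h_i = 2, 2 and divided differences Δ_i = 2, 4, the continuity of s' gives the tridiagonal system
  2·M_0 + 8·M_1 + 2·M_2 = 6(Δ_1 - Δ_0) = 12
Natural end conditions: M_0 = M_2 = 0.
Solving: M_0 = 0, M_1 = 3/2, M_2 = 0.
On [3, 5], s'(x) = b_1 + 2c_1·(x - 3) + 3d_1·(x - 3)² with b_1 = Δ_1 - h_1(2M_1 + M_2)/6 = 3, c_1 = M_1/2 = 3/4, d_1 = (M_2 - M_1)/(6h_1) = -1/8. So s'(3) = 3.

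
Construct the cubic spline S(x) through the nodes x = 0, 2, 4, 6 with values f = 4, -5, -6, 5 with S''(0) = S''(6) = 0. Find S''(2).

Let M_i = S''(x_i). Step sizes h_i = 2, 2, 2; slopes of the chords Δ_i = (y_(i+1) - y_i)/h_i = -9/2, -1/2, 11/2.
  2·M_0 + 8·M_1 + 2·M_2 = 6(Δ_1 - Δ_0) = 24
  2·M_1 + 8·M_2 + 2·M_3 = 6(Δ_2 - Δ_1) = 36
Natural end conditions: M_0 = M_3 = 0.
Solving: M_0 = 0, M_1 = 2, M_2 = 4, M_3 = 0.

2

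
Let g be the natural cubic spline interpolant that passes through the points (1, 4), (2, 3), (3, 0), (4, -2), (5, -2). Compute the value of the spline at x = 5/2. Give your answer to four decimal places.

1.6071

Put M_i = g'' at the i-th knot. Here h = (1, 1, 1, 1) and Δ = (-1, -3, -2, 0), so the interior equations h_(i-1)·M_(i-1) + 2(h_(i-1)+h_i)·M_i + h_i·M_(i+1) = 6(Δ_i − Δ_(i-1)) read
  1·M_0 + 4·M_1 + 1·M_2 = 6(Δ_1 - Δ_0) = -12
  1·M_1 + 4·M_2 + 1·M_3 = 6(Δ_2 - Δ_1) = 6
  1·M_2 + 4·M_3 + 1·M_4 = 6(Δ_3 - Δ_2) = 12
Natural end conditions: M_0 = M_4 = 0.
Solving: M_0 = 0, M_1 = -24/7, M_2 = 12/7, M_3 = 18/7, M_4 = 0.
On [2, 3], g(x) = 3 - 15/7·(x - 2) - 12/7·(x - 2)² + 6/7·(x - 2)³.
With (x - 2) = 1/2: g(5/2) = 45/28.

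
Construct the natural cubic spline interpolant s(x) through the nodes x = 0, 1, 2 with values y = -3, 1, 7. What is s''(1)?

Let m_i = s''(x_i). Step sizes h_i = 1, 1; slopes of the chords Δ_i = (y_(i+1) - y_i)/h_i = 4, 6.
  1·m_0 + 4·m_1 + 1·m_2 = 6(Δ_1 - Δ_0) = 12
Natural end conditions: m_0 = m_2 = 0.
Solving: m_0 = 0, m_1 = 3, m_2 = 0.

3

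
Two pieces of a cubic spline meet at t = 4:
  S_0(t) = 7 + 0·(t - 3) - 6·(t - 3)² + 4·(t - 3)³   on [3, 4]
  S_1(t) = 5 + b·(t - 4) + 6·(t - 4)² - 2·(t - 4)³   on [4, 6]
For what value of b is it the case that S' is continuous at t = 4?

0

S_0'(t) = 0 - 12·(t - 3) + 12·(t - 3)², so S_0'(4) = 0. On the right, S_1'(4) = b, so b = 0.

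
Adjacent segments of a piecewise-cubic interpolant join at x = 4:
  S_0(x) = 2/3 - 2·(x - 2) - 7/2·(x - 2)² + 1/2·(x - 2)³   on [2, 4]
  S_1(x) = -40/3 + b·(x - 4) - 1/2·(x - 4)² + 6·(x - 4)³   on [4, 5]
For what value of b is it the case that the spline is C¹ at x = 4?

S_0'(x) = -2 - 7·(x - 2) + 3/2·(x - 2)², so S_0'(4) = -10. On the right, S_1'(4) = b, so b = -10.

-10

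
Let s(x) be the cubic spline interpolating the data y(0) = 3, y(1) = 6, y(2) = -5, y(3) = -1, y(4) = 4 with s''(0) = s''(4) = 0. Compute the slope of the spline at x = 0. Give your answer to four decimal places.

7.8036

Write σ_i for s''(x_i). With h_i = 1, 1, 1, 1 and divided differences Δ_i = 3, -11, 4, 5, the continuity of s' gives the tridiagonal system
  1·σ_0 + 4·σ_1 + 1·σ_2 = 6(Δ_1 - Δ_0) = -84
  1·σ_1 + 4·σ_2 + 1·σ_3 = 6(Δ_2 - Δ_1) = 90
  1·σ_2 + 4·σ_3 + 1·σ_4 = 6(Δ_3 - Δ_2) = 6
Natural end conditions: σ_0 = σ_4 = 0.
Solving the tridiagonal system: σ_0 = 0, σ_1 = -807/28, σ_2 = 219/7, σ_3 = -177/28, σ_4 = 0.
On [0, 1], s'(x) = b_0 + 2c_0·x + 3d_0·x² with b_0 = Δ_0 - h_0(2σ_0 + σ_1)/6 = 437/56, c_0 = σ_0/2 = 0, d_0 = (σ_1 - σ_0)/(6h_0) = -269/56. So s'(0) = 437/56.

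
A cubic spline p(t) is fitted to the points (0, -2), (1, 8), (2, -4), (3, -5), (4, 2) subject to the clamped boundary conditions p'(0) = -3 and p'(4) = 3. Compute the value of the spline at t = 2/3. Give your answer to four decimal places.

4.8519

Let M_i = p''(x_i). Step sizes h_i = 1, 1, 1, 1; slopes of the chords Δ_i = (y_(i+1) - y_i)/h_i = 10, -12, -1, 7.
  1·M_0 + 4·M_1 + 1·M_2 = 6(Δ_1 - Δ_0) = -132
  1·M_1 + 4·M_2 + 1·M_3 = 6(Δ_2 - Δ_1) = 66
  1·M_2 + 4·M_3 + 1·M_4 = 6(Δ_3 - Δ_2) = 48
Clamped end conditions give two more equations: 2h_0·M_0 + h_0·M_1 = 6(Δ_0 - p'(0)) = 78 and h_3·M_3 + 2h_3·M_4 = 6(p'(4) - Δ_3) = -24.
Forward elimination and back-substitution give M_0 = 135/2, M_1 = -57, M_2 = 57/2, M_3 = 9, M_4 = -33/2.
On [0, 1], p(t) = -2 - 3·t + 135/4·t² - 83/4·t³.
With t = 2/3: p(2/3) = 131/27.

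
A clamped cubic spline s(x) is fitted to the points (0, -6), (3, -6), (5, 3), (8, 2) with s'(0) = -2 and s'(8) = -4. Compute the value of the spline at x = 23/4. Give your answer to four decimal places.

4.9431

Write M_i for s''(x_i). With h_i = 3, 2, 3 and divided differences Δ_i = 0, 9/2, -1/3, the continuity of s' gives the tridiagonal system
  3·M_0 + 10·M_1 + 2·M_2 = 6(Δ_1 - Δ_0) = 27
  2·M_1 + 10·M_2 + 3·M_3 = 6(Δ_2 - Δ_1) = -29
Clamped end conditions give two more equations: 2h_0·M_0 + h_0·M_1 = 6(Δ_0 - s'(0)) = 12 and h_2·M_2 + 2h_2·M_3 = 6(s'(8) - Δ_2) = -22.
Forward elimination and back-substitution give M_0 = 3/7, M_1 = 22/7, M_2 = -20/7, M_3 = -47/21.
On [5, 8], s(x) = 3 + 51/14·(x - 5) - 10/7·(x - 5)² + 13/378·(x - 5)³.
With (x - 5) = 3/4: s(23/4) = 4429/896.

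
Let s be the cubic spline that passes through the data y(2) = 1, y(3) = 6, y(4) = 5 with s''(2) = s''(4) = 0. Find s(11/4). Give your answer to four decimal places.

5.2422

With M_i denoting the second derivative at x_i, h_i = 1, 1, and Δ_i = (y_(i+1) − y_i)/h_i = 5, -1:
  1·M_0 + 4·M_1 + 1·M_2 = 6(Δ_1 - Δ_0) = -36
Natural end conditions: M_0 = M_2 = 0.
Solving the tridiagonal system: M_0 = 0, M_1 = -9, M_2 = 0.
On [2, 3], s(x) = 1 + 13/2·(x - 2) + 0·(x - 2)² - 3/2·(x - 2)³.
With (x - 2) = 3/4: s(11/4) = 671/128.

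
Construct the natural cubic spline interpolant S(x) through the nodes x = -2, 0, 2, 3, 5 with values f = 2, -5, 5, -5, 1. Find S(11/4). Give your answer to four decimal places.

Put M_i = S'' at the i-th knot. Here h = (2, 2, 1, 2) and Δ = (-7/2, 5, -10, 3), so the interior equations h_(i-1)·M_(i-1) + 2(h_(i-1)+h_i)·M_i + h_i·M_(i+1) = 6(Δ_i − Δ_(i-1)) read
  2·M_0 + 8·M_1 + 2·M_2 = 6(Δ_1 - Δ_0) = 51
  2·M_1 + 6·M_2 + 1·M_3 = 6(Δ_2 - Δ_1) = -90
  1·M_2 + 6·M_3 + 2·M_4 = 6(Δ_3 - Δ_2) = 78
Natural end conditions: M_0 = M_4 = 0.
Solving: M_0 = 0, M_1 = 3021/256, M_2 = -1389/64, M_3 = 2127/128, M_4 = 0.
On [2, 3], S(x) = 5 - 1417/256·(x - 2) - 1389/128·(x - 2)² + 1635/256·(x - 2)³.
With (x - 2) = 3/4: S(11/4) = -41959/16384.

-2.5610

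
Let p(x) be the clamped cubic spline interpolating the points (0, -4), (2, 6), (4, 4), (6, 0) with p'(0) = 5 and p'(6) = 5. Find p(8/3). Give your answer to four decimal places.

6.9333

Let m_i = p''(x_i). Step sizes h_i = 2, 2, 2; slopes of the chords Δ_i = (y_(i+1) - y_i)/h_i = 5, -1, -2.
  2·m_0 + 8·m_1 + 2·m_2 = 6(Δ_1 - Δ_0) = -36
  2·m_1 + 8·m_2 + 2·m_3 = 6(Δ_2 - Δ_1) = -6
Clamped end conditions give two more equations: 2h_0·m_0 + h_0·m_1 = 6(Δ_0 - p'(0)) = 0 and h_2·m_2 + 2h_2·m_3 = 6(p'(6) - Δ_2) = 42.
Forward elimination and back-substitution give m_0 = 11/5, m_1 = -22/5, m_2 = -13/5, m_3 = 59/5.
On [2, 4], p(x) = 6 + 14/5·(x - 2) - 11/5·(x - 2)² + 3/20·(x - 2)³.
With (x - 2) = 2/3: p(8/3) = 104/15.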